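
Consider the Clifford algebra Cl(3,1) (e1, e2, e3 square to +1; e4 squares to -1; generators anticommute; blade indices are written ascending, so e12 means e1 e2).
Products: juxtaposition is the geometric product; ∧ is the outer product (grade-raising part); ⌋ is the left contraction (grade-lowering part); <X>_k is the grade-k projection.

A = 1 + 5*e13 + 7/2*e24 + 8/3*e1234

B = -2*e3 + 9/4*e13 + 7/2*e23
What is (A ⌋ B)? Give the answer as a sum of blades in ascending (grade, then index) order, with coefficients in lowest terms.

step 1: -45/4 - 2*e3 + 9/4*e13 + 7/2*e23
Answer: -45/4 - 2*e3 + 9/4*e13 + 7/2*e23


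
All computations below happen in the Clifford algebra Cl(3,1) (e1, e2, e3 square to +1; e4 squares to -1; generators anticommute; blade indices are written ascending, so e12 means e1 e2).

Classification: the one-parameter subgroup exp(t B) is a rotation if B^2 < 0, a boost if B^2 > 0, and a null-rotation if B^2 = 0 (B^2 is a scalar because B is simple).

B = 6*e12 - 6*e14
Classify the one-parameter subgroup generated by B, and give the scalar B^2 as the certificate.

B^2 term by term: the squares give (6)^2*(e12)^2 + (-6)^2*(e14)^2 = 36*(-1) + 36*(+1) = 0 (each basis 2-blade squares to minus the product of its generators' squares); cross terms between blades sharing an index anticommute and cancel. So B^2 = 0.
Answer: null-rotation, certificate B^2 = 0. Check the certificate: B^2 = 0, and that sign is decisive whatever form B takes.


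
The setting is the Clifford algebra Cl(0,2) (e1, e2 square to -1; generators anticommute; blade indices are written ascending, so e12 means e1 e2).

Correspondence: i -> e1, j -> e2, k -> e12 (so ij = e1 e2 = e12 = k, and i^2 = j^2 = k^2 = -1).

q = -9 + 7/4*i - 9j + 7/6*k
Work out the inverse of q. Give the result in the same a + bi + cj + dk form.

In blades: q = -9 + 7/4*e1 - 9*e2 + 7/6*e12.
With qbar = -9 - 7/4*e1 + 9*e2 - 7/6*e12 (scalar fixed, mapped units negated), q qbar = 23965/144 (the sum of squared coefficients), so q^-1 = qbar / (23965/144) = -1296/23965 - 252/23965*e1 + 1296/23965*e2 - 168/23965*e12; translating back:
Answer: -1296/23965 - 252/23965*i + 1296/23965*j - 168/23965*k


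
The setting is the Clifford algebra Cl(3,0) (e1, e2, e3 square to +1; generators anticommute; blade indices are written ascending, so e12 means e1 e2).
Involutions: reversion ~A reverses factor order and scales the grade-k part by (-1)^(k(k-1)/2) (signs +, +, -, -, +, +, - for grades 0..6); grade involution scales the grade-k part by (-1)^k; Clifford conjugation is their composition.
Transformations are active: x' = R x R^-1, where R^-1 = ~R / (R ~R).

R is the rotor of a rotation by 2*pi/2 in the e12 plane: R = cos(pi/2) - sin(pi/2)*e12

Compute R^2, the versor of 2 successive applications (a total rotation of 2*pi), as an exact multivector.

Because a rotor carries half the rotation angle, composing 2 copies of this e12-plane rotor multiplies the phase: 2*(pi/2) = pi, hence R^2 = cos(pi) - sin(pi)*e12.
cos(pi) = -1 and sin(pi) = 0, so R^2 = -1. The total rotation 2*pi is 1 full turn, so every vector returns to itself, yet the rotor is -1, on the OTHER sheet of the double cover (an odd number of 2*pi turns).
Answer: -1


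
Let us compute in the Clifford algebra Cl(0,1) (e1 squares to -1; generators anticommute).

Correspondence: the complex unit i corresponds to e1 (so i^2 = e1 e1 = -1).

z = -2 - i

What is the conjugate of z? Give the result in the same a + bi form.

In blades: z = -2 - e1.
Conjugation here is Clifford conjugation: the scalar is fixed and the grade-1 and grade-2 blades all flip sign, giving -2 + e1; translating back:
Answer: -2 + i


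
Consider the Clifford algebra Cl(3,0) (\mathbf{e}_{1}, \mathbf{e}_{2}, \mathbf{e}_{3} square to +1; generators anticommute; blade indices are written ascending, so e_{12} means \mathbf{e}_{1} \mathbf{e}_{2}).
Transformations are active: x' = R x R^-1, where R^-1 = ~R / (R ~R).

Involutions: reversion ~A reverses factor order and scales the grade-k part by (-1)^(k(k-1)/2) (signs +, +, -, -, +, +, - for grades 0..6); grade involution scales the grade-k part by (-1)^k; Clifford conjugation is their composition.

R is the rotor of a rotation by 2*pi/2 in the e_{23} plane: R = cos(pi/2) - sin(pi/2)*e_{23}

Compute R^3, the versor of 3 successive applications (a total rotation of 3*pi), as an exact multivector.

The rotor phase is half the rotation angle and phases add under composition, so 3 steps in the e_{23} plane accumulate phase 3*(pi/2) = \frac{3 \pi}{2}: R^3 = cos(\frac{3 \pi}{2}) - sin(\frac{3 \pi}{2})*e_{23}.
cos(\frac{3 \pi}{2}) = 0 and sin(\frac{3 \pi}{2}) = -1, so R^3 = e_{23}. The net rotation is 1*pi (after discarding 1 full turn, each of which contributes a factor -1 to the rotor); the rotor keeps the half-angle phase exactly.
Answer: e_{23}


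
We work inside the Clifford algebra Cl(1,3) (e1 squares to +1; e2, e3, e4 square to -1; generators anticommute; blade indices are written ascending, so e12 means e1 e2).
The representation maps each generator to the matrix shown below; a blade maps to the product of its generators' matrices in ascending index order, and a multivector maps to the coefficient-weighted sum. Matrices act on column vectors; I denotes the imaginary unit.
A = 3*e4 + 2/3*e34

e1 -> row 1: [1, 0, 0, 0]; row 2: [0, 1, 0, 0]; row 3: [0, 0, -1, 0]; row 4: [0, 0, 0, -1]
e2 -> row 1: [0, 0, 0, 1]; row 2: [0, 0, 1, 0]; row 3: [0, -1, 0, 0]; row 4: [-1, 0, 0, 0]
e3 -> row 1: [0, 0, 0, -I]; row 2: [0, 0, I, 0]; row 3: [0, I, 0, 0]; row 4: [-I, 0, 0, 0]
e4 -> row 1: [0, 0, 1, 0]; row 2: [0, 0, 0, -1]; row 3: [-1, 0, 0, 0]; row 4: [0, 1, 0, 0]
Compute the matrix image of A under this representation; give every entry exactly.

Bivector images (products of the table entries): rho(e34) = rho(e3)rho(e4) = row 1: [0, -I, 0, 0]; row 2: [-I, 0, 0, 0]; row 3: [0, 0, 0, -I]; row 4: [0, 0, -I, 0].
M = (3)*rho(e4) + (2/3)*rho(e34), summed entrywise:
Answer: row 1: [0, -2*I/3, 3, 0]; row 2: [-2*I/3, 0, 0, -3]; row 3: [-3, 0, 0, -2*I/3]; row 4: [0, 3, -2*I/3, 0]


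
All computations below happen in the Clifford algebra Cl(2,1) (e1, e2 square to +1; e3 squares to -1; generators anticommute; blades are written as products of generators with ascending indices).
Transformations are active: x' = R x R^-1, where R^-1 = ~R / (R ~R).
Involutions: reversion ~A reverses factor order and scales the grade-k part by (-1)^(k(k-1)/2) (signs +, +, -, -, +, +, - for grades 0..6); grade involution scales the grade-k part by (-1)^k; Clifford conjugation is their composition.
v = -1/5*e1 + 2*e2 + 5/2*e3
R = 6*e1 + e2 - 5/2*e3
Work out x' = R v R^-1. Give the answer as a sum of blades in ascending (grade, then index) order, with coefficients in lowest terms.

~R = 6*e1 + e2 - 5/2*e3, and R ~R = 123/4, so R^-1 = ~R / (123/4).
R v = 141/20 + 61/5*e1 e2 + 29/2*e1 e3 + 15/2*e2 e3
Answer: 121/41*e1 - 316/205*e2 - 299/82*e3


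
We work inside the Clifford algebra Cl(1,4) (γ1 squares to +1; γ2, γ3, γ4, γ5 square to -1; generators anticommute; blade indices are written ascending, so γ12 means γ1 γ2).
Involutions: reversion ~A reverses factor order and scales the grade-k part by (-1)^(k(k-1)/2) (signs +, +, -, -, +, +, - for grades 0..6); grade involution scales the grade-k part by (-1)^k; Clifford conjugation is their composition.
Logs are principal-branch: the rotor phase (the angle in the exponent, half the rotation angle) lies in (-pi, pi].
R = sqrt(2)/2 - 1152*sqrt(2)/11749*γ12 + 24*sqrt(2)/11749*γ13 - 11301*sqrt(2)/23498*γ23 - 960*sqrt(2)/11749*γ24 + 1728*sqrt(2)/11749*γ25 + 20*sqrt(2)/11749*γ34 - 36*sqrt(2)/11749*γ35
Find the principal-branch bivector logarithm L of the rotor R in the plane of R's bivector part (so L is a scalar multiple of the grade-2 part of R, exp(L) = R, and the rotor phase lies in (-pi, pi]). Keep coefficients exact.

The scalar part of R is sqrt(2)/2, and that scalar determines the rotor phase on the principal branch; recovering the unit plane as bivector-part over sine of the phase gives L = phase * plane.
Concretely: cos(phase) = sqrt(2)/2 gives phase = ±pi/4, and since phase/sin(phase) is even the sign is immaterial: L = (phase/sin(phase)) * <R>_2 = (sqrt(2)*pi/4) * <R>_2.
Answer: -576*pi/11749*γ12 + 12*pi/11749*γ13 - 11301*pi/46996*γ23 - 480*pi/11749*γ24 + 864*pi/11749*γ25 + 10*pi/11749*γ34 - 18*pi/11749*γ35


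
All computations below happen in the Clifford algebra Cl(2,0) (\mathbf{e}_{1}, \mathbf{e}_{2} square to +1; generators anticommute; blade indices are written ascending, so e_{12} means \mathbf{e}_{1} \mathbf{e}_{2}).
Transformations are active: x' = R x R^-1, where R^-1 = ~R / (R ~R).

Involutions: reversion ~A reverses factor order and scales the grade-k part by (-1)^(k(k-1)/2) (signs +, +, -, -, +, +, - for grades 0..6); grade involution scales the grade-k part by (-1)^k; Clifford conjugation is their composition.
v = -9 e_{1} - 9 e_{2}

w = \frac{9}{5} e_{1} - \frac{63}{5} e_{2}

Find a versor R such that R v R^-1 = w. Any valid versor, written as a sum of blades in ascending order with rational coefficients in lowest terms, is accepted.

Reasoning: v^2 = w^2 = 162 since conjugation preserves the quadratic form; R = v + w = -\frac{36}{5} e_{1} - \frac{108}{5} e_{2} is then valid when invertible, keeping its own part and reversing (v - w)/2.
Answer: -\frac{36}{5} e_{1} - \frac{108}{5} e_{2}


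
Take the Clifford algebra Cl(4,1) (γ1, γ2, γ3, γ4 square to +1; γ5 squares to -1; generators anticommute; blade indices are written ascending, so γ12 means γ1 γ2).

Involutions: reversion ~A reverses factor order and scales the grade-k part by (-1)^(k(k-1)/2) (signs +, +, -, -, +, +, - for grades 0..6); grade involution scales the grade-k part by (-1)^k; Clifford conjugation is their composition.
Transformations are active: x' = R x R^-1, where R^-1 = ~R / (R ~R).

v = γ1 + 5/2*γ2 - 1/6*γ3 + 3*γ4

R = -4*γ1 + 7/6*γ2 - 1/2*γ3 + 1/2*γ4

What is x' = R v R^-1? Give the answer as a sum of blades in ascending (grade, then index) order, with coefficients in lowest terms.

~R = -4*γ1 + 7/6*γ2 - 1/2*γ3 + 1/2*γ4, and R ~R = 643/36, so R^-1 = ~R / (643/36).
R v = 1/2 - 67/6*γ12 + 7/6*γ13 - 25/2*γ14 + 19/18*γ23 + 9/4*γ24 - 17/12*γ34
Answer: -787/643*γ1 - 3131/1286*γ2 + 535/3858*γ3 - 1911/643*γ4


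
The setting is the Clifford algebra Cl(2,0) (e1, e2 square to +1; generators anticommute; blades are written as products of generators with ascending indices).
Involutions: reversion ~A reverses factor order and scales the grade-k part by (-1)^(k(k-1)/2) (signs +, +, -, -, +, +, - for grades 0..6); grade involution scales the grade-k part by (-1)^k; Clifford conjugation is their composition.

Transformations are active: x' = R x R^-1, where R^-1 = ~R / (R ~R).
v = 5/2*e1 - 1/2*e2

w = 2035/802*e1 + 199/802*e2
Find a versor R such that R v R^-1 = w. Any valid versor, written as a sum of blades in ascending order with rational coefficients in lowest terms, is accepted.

Take R = v + w = 2020/401*e1 - 101/401*e2. Because q(v) = q(w) = 13/2, conjugation by R sends v exactly to w.
Answer: 2020/401*e1 - 101/401*e2


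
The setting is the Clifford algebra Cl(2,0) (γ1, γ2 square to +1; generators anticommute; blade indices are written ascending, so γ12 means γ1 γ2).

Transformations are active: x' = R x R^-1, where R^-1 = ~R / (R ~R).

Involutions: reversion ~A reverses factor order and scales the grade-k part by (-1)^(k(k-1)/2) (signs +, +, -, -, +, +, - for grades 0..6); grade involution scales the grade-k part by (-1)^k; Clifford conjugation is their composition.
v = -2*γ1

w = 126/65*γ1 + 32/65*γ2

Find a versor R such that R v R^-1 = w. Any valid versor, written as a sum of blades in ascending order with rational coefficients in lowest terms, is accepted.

Take R = v + w = -4/65*γ1 + 32/65*γ2. Because q(v) = q(w) = 4, conjugation by R sends v exactly to w.
Answer: -4/65*γ1 + 32/65*γ2


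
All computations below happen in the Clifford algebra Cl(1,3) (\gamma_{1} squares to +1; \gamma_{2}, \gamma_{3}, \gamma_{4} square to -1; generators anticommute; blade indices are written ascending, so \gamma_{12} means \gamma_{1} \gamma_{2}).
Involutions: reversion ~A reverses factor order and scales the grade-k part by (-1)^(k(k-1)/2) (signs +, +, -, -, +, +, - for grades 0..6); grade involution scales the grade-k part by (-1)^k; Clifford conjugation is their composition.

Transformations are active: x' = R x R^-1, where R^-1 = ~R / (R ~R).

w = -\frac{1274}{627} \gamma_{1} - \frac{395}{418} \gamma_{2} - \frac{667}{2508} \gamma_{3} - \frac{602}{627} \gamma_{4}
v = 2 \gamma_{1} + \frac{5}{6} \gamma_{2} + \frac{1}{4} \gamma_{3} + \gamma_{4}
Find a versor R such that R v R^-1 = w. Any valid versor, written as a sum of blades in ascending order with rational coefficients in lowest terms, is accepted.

The midline construction: v and w both square to \frac{323}{144}, so reflecting in their sum -\frac{20}{627} \gamma_{1} - \frac{70}{627} \gamma_{2} - \frac{10}{627} \gamma_{3} + \frac{25}{627} \gamma_{4} exchanges them.
Answer: -\frac{20}{627} \gamma_{1} - \frac{70}{627} \gamma_{2} - \frac{10}{627} \gamma_{3} + \frac{25}{627} \gamma_{4}


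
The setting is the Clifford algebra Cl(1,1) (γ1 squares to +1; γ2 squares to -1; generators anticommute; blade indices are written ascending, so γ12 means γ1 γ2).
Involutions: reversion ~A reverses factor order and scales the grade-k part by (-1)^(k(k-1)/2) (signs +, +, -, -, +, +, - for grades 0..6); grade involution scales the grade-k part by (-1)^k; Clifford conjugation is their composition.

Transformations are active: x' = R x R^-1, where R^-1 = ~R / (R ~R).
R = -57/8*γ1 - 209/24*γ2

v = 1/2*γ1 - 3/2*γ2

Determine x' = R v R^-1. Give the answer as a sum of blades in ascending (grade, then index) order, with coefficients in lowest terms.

~R = -57/8*γ1 - 209/24*γ2, and R ~R = -1805/72, so R^-1 = ~R / (-1805/72).
R v = -133/8 + 361/24*γ12
Answer: -199/20*γ1 - 201/20*γ2


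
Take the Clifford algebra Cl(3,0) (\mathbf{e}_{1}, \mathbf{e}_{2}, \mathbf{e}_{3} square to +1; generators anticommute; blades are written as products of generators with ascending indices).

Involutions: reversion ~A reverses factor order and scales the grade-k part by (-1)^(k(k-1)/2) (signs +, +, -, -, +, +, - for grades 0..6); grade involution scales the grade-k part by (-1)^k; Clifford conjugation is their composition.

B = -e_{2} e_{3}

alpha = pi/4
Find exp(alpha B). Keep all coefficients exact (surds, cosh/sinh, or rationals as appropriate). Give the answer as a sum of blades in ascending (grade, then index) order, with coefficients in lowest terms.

B^2 = (-1)^2*(e_{2} e_{3})^2 = 1*(-1) = -1 (a basis 2-blade squares to minus the product of its generators' squares).
B^2 = -1 — the series telescopes trigonometrically here: l = 1, alpha*l = \frac{\pi}{4}, so exp(alpha B) = cos(\frac{\pi}{4}) + (sin(\frac{\pi}{4})/1)*B = \frac{\sqrt{2}}{2} + (\frac{\sqrt{2}}{2})*B.
Answer: \frac{\sqrt{2}}{2} - \frac{\sqrt{2}}{2} e_{2} e_{3}


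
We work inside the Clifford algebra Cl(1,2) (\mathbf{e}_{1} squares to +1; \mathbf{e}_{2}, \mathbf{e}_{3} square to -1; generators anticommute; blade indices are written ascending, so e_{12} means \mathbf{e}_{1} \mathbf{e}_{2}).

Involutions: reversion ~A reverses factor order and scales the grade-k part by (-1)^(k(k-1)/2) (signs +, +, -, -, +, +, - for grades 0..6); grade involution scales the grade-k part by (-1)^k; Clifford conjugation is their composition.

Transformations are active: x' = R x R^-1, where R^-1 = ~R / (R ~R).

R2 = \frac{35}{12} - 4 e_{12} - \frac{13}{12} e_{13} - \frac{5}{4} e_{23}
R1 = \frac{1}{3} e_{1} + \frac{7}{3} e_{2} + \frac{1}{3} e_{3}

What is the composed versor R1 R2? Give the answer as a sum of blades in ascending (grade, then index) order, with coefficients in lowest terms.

Distribute over the terms of R1 (each basis-blade product reordered to ascending indices, repeated generators contracted through their squares):
(\frac{1}{3} e_{1}) R2 = \frac{35}{36} e_{1} - \frac{4}{3} e_{2} - \frac{13}{36} e_{3} - \frac{5}{12} e_{123}
(\frac{7}{3} e_{2}) R2 = -\frac{28}{3} e_{1} + \frac{245}{36} e_{2} + \frac{35}{12} e_{3} + \frac{91}{36} e_{123}
(\frac{1}{3} e_{3}) R2 = -\frac{13}{36} e_{1} - \frac{5}{12} e_{2} + \frac{35}{36} e_{3} - \frac{4}{3} e_{123}
Summing the partial products and collecting blades:
Answer: -\frac{157}{18} e_{1} + \frac{91}{18} e_{2} + \frac{127}{36} e_{3} + \frac{7}{9} e_{123}


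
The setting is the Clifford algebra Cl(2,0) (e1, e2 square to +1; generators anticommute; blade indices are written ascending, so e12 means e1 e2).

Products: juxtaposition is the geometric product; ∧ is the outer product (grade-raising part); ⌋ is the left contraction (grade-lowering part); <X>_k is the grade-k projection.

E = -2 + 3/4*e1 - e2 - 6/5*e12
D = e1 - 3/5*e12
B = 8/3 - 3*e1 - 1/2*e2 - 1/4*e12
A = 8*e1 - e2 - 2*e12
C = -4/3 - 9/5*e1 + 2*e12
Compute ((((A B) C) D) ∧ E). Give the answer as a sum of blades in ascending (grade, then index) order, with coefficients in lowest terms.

step 1: -24 + 265/12*e1 - 32/3*e2 - 37/3*e12
step 2: 203/12 + 1579/45*e1 + 3257/90*e2 - 2284/45*e12
step 3: 1043/225 + 3863/100*e1 + 6683/225*e2 - 8341/180*e12
step 4: -2086/225 - 4427/60*e1 - 1601/25*e2 + 58969/2250*e12
Answer: -2086/225 - 4427/60*e1 - 1601/25*e2 + 58969/2250*e12


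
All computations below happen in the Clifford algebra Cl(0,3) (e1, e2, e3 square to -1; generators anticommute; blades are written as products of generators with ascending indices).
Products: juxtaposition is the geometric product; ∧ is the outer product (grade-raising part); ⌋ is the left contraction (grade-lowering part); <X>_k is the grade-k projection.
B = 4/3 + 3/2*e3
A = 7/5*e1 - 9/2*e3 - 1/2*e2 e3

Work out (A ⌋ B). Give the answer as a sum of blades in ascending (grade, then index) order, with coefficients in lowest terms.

step 1: 27/4
Answer: 27/4


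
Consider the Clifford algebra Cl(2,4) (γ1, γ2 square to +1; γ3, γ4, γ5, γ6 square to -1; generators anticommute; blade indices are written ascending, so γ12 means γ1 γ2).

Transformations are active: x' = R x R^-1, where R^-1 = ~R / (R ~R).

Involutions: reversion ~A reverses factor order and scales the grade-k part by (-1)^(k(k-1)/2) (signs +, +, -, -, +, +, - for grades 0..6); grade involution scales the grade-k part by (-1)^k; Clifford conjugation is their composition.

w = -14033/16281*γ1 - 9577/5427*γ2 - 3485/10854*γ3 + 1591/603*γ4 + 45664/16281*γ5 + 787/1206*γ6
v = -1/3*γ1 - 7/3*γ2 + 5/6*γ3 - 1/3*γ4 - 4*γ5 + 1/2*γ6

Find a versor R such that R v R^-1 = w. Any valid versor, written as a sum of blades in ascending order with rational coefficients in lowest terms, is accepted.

Construction: equal norms (both -23/2) license R = v + w = -19460/16281*γ1 - 22240/5427*γ2 + 2780/5427*γ3 + 1390/603*γ4 - 19460/16281*γ5 + 695/603*γ6 — nothing changes along that direction, while (v - w)/2 changes sign, so v maps onto w.
Answer: -19460/16281*γ1 - 22240/5427*γ2 + 2780/5427*γ3 + 1390/603*γ4 - 19460/16281*γ5 + 695/603*γ6


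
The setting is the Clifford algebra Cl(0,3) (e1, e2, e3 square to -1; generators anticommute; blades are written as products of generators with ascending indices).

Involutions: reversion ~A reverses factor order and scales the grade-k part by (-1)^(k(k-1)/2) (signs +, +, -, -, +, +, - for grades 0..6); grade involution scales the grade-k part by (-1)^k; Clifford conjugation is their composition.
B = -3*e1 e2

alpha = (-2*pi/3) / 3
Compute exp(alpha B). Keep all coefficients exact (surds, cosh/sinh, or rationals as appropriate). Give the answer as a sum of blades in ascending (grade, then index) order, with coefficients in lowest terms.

B^2 = (-3)^2*(e1 e2)^2 = 9*(-1) = -9 (a basis 2-blade squares to minus the product of its generators' squares).
B^2 = -9 — since the square is negative, the closed form is circular: l = 3, alpha*l = -2*pi/3, so exp(alpha B) = cos(-2*pi/3) + (sin(-2*pi/3)/3)*B = -1/2 + (-sqrt(3)/6)*B.
Answer: -1/2 + sqrt(3)/2*e1 e2


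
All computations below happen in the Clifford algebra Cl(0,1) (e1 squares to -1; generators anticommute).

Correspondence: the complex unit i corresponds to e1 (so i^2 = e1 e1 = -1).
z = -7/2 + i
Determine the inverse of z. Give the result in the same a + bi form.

In blades: z = -7/2 + e1.
With qbar = -7/2 - e1 (scalar fixed, mapped units negated), z qbar = 53/4 (the sum of squared coefficients), so z^-1 = qbar / (53/4) = -14/53 - 4/53*e1; translating back:
Answer: -14/53 - 4/53*i


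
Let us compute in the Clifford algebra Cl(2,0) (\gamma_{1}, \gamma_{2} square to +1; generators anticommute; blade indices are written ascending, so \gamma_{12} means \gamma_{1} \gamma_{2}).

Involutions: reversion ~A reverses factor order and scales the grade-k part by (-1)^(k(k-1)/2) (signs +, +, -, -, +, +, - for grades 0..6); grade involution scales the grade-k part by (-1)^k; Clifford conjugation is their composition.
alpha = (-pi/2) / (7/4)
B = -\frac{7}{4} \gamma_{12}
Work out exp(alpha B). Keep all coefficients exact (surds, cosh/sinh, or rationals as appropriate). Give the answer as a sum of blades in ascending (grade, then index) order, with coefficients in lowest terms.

B^2 = (-\frac{7}{4})^2*(\gamma_{12})^2 = \frac{49}{16}*(-1) = -\frac{49}{16} (a basis 2-blade squares to minus the product of its generators' squares).
B^2 = -\frac{49}{16} — the series telescopes trigonometrically here: l = \frac{7}{4}, alpha*l = - \frac{\pi}{2}, so exp(alpha B) = cos(- \frac{\pi}{2}) + (sin(- \frac{\pi}{2})/(\frac{7}{4}))*B = 0 + (- \frac{4}{7})*B.
Answer: \gamma_{12}


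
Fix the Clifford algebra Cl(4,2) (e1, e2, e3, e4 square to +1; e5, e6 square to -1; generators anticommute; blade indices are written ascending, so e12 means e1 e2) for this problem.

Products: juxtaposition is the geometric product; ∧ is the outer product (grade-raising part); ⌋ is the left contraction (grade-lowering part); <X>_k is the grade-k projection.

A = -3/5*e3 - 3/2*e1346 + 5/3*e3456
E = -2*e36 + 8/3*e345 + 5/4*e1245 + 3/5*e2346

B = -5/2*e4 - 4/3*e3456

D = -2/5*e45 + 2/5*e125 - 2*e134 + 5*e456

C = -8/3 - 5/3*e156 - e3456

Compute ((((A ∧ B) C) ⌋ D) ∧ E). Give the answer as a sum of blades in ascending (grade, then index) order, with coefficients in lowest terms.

step 1: 3/2*e34
step 2: -4*e34 + 3/2*e56 - 5/2*e13456
step 3: -8*e1 - 15/2*e4
step 4: 16*e136 - 15*e346 - 64/3*e1345 - 24/5*e12346
Answer: 16*e136 - 15*e346 - 64/3*e1345 - 24/5*e12346


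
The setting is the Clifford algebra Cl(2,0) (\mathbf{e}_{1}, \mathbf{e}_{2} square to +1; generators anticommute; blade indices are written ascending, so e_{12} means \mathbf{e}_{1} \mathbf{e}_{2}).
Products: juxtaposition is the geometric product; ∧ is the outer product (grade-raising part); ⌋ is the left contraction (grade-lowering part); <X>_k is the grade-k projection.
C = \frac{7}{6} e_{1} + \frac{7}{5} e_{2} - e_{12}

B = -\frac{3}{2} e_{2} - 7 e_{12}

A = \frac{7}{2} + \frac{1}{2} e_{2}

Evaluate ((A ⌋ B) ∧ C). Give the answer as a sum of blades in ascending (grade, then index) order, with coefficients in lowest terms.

step 1: -\frac{3}{4} + \frac{7}{2} e_{1} - \frac{21}{4} e_{2} - \frac{49}{2} e_{12}
step 2: -\frac{7}{8} e_{1} - \frac{21}{20} e_{2} + \frac{471}{40} e_{12}
Answer: -\frac{7}{8} e_{1} - \frac{21}{20} e_{2} + \frac{471}{40} e_{12}


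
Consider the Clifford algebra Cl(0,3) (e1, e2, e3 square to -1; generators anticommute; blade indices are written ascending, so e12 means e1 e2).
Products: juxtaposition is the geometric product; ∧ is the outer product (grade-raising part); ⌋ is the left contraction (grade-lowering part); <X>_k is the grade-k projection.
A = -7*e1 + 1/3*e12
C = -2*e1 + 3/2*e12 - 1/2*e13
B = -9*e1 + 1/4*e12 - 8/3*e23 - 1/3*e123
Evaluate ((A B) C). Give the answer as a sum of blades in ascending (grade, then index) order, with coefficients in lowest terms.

step 1: -757/12 - 5/4*e2 + 1/9*e3 + 8/9*e13 - 7/3*e23 + 56/3*e123
step 2: 4/9 + 8945/72*e1 - 28/3*e2 - 268/9*e3 - 2359/24*e12 + 2035/72*e13 + 36*e23 + 101/24*e123
Answer: 4/9 + 8945/72*e1 - 28/3*e2 - 268/9*e3 - 2359/24*e12 + 2035/72*e13 + 36*e23 + 101/24*e123


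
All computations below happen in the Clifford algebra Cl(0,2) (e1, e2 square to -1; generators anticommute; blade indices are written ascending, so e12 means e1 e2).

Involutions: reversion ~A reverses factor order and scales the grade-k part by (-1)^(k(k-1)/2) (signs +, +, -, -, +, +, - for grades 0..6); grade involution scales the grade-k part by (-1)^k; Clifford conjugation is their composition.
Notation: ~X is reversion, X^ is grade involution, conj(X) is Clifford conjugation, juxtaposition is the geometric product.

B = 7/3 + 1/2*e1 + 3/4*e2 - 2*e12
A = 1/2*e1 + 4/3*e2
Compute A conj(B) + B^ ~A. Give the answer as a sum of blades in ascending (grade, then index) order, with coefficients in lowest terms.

first term: 5/4 + 23/6*e1 + 19/9*e2 + 7/24*e12
second term: 5/4 + 23/6*e1 + 19/9*e2 - 7/24*e12
Answer: 5/2 + 23/3*e1 + 38/9*e2


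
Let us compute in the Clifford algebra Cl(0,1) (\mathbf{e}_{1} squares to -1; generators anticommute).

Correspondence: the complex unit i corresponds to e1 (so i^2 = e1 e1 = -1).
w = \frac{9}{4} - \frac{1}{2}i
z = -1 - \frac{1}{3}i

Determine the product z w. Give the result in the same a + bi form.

In blades: z = -1 - \frac{1}{3} e_{1}, w = \frac{9}{4} - \frac{1}{2} e_{1}.
Distribute z over w term by term (generator squares from the signature, products reordered to ascending indices): (-1)*w = -\frac{9}{4} + \frac{1}{2} e_{1}; (-\frac{1}{3} e_{1})*w = -\frac{1}{6} - \frac{3}{4} e_{1}.
Sum: -\frac{29}{12} - \frac{1}{4} e_{1}; translating back through the correspondence:
Answer: -\frac{29}{12} - \frac{1}{4}i


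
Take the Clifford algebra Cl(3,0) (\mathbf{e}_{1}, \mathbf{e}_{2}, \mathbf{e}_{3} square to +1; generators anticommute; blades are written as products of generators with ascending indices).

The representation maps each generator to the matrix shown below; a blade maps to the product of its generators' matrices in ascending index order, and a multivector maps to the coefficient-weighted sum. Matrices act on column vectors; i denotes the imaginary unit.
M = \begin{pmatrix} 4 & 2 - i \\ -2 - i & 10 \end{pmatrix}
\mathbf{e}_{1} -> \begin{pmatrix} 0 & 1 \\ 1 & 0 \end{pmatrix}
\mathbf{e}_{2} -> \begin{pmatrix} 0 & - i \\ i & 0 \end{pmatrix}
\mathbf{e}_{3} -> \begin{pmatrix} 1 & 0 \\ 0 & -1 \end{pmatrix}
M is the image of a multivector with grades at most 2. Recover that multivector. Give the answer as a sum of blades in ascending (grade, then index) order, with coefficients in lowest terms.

Method: 1, rho(e_{1}), rho(e_{2}), rho(e_{3}) form a trace-orthogonal basis of the 2x2 complex matrices (tr(X Y) = 2 if X = Y, else 0), so M = m0*1 + m1*rho(e_{1}) + m2*rho(e_{2}) + m3*rho(e_{3}) with m0 = tr(M)/2 = 7, m1 = tr(M rho(e_{1}))/2 = - i, m2 = tr(M rho(e_{2}))/2 = 2 i, m3 = tr(M rho(e_{3}))/2 = -3.
Multiplying table entries, the bivector images are rho(e_{1} e_{2}) = i*rho(e_{3}), rho(e_{1} e_{3}) = -i*rho(e_{2}), rho(e_{2} e_{3}) = i*rho(e_{1}); with real blade coefficients the real parts of m0..m3 are the coefficients of 1, e_{1}, e_{2}, e_{3} and the imaginary parts give the bivectors (e_{2} e_{3}: Im m1, e_{1} e_{3}: -Im m2, e_{1} e_{2}: Im m3).
Answer: 7 - 3 e_{3} - 2 e_{1} e_{3} - e_{2} e_{3}


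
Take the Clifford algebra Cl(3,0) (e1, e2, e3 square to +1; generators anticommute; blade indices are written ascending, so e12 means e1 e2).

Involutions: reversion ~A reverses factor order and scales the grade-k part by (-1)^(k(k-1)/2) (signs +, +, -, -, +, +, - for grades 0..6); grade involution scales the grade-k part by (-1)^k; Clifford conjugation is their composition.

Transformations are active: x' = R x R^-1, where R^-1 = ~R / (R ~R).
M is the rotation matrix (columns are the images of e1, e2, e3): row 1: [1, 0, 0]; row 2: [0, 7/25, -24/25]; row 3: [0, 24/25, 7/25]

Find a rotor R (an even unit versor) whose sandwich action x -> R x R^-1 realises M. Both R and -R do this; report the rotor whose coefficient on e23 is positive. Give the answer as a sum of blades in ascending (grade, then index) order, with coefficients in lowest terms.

Method: write R = a + b12*e12 + b13*e13 + b23*e23 with a^2 + b12^2 + b13^2 + b23^2 = 1 (so R^-1 = ~R). Expanding the columns R e_j ~R gives tr M = 4a^2 - 1 and, from the antisymmetric part, M21 - M12 = -4a*b12, M13 - M31 = 4a*b13, M32 - M23 = -4a*b23.
Here tr M = 39/25, so a^2 = (1 + tr M)/4 = 16/25 and a = ±4/5. Taking a = 4/5: M21 - M12 = 0, M13 - M31 = 0, M32 - M23 = 48/25, giving b12 = 0, b13 = 0, b23 = -3/5, i.e. R = 4/5 - 3/5*e23.
Its e23 coefficient is negative, so report the other preimage -R.
Answer: -4/5 + 3/5*e23. Sheet selection: the two-to-one cover makes ±R indistinguishable at the matrix level (trace 39/25), so uniqueness comes from the required sign on e23.


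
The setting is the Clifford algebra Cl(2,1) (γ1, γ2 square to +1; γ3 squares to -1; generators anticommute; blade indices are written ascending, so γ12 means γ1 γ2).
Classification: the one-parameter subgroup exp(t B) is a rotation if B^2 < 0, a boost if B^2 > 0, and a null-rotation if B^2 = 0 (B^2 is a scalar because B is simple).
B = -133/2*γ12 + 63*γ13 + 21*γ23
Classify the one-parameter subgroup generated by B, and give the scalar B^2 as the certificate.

B^2 term by term: the squares give (-133/2)^2*(γ12)^2 + (63)^2*(γ13)^2 + (21)^2*(γ23)^2 = 17689/4*(-1) + 3969*(+1) + 441*(+1) = -49/4 (each basis 2-blade squares to minus the product of its generators' squares); cross terms between blades sharing an index anticommute and cancel. So B^2 = -49/4.
Answer: rotation, certificate B^2 = -49/4. Certificate logic: -49/4 is a conjugation-invariant scalar, so its sign fixes rotation versus boost versus null-rotation outright.


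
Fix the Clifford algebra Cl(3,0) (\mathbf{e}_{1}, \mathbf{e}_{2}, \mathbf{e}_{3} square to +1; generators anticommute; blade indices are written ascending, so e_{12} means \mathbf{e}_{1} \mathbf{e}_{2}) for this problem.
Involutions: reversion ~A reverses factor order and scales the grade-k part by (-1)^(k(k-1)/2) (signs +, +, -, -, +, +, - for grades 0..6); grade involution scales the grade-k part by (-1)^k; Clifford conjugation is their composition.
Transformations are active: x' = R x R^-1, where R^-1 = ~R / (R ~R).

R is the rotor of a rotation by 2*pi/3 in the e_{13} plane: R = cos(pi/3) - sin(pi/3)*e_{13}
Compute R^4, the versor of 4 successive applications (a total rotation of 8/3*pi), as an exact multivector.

Rotor phase runs at HALF the rotation angle; powers of one rotor simply add phase, so after 4 steps in e_{13} the phase is 4*pi/3 = \frac{4 \pi}{3} and R^4 = cos(\frac{4 \pi}{3}) - sin(\frac{4 \pi}{3})*e_{13}.
cos(\frac{4 \pi}{3}) = - \frac{1}{2} and sin(\frac{4 \pi}{3}) = - \frac{\sqrt{3}}{2}, so R^4 = -\frac{1}{2} + \frac{\sqrt{3}}{2} e_{13}. The net rotation is 2/3*pi (after discarding 1 full turn, each of which contributes a factor -1 to the rotor); the rotor keeps the half-angle phase exactly.
Answer: -\frac{1}{2} + \frac{\sqrt{3}}{2} e_{13}


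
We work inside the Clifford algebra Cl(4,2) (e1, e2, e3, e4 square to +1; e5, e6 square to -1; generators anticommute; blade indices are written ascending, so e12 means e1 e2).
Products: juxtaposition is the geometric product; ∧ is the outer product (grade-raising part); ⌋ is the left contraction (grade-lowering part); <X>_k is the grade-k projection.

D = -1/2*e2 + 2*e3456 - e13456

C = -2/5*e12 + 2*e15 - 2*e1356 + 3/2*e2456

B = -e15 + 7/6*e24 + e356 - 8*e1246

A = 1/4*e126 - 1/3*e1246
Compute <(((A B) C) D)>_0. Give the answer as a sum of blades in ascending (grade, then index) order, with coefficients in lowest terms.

step 1: -8/3 + 2*e4 + 7/18*e16 + 7/24*e146 + 1/4*e256 - 1/4*e1235 + 1/3*e2456 - 1/3*e12345
step 2: 1/2 - 3/8*e4 + 16/15*e12 - 16/3*e15 - 1/2*e23 - 59/90*e26 - 79/90*e35 + 7/9*e56 - 1/2*e123 - 4/5*e124 - 7/16*e125 - 1/2*e126 + 1/2*e136 - 4*e145 + 1/10*e156 + 2/3*e234 - 47/60*e246 - 3*e256 - 43/60*e345 - 7/12*e456 - 2/3*e1234 + 7/12*e1245 + 2/3*e1246 - 3/8*e1346 + 16/3*e1356 + 2/15*e1456 - 4*e2456 - 4*e13456
step 3: 4 - 128/15*e1 - 1/4*e2 - 77/60*e3 - 16/3*e4 + 3/8*e5 - 317/180*e6 - 17/30*e13 - 166/15*e14 + 17/32*e15 - 29/30*e16 - 8*e23 - 3/16*e24 - 161/90*e34 + 4*e36 - 1/2*e45 + 773/360*e46 + 3/2*e56 + 4*e123 - 8/3*e125 + 41/45*e134 - 8*e136 + 17/24*e145 - 109/90*e146 + 6*e234 + 241/180*e235 + 7/12*e236 - 19/18*e256 + 16/3*e346 + 3/4*e356 - 2*e456 + 3*e1234 - 11/20*e1235 + 11/12*e1236 + 2*e1245 + 37/60*e1256 + 32/3*e1346 + 3/8*e1356 - 421/360*e2345 - 7/16*e2346 - 4/5*e2356 - 19/24*e2456 + e3456 - 31/90*e12345 + 11/16*e12346 + 64/15*e12356 - 13/30*e12456 - 1/2*e13456 + 16/15*e23456 + 62/15*e123456
step 4: 4
Answer: 4


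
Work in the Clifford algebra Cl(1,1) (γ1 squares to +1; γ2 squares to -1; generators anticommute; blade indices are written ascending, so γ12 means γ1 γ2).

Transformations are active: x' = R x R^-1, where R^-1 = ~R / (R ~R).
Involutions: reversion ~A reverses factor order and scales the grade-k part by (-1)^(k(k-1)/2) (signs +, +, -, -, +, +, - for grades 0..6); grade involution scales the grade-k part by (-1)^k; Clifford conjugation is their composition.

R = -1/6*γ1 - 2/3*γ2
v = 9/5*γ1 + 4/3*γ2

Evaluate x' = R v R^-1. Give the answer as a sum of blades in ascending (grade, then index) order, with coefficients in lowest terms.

~R = -1/6*γ1 - 2/3*γ2, and R ~R = -5/12, so R^-1 = ~R / (-5/12).
R v = 53/90 + 44/45*γ12
Answer: -299/225*γ1 + 124/225*γ2


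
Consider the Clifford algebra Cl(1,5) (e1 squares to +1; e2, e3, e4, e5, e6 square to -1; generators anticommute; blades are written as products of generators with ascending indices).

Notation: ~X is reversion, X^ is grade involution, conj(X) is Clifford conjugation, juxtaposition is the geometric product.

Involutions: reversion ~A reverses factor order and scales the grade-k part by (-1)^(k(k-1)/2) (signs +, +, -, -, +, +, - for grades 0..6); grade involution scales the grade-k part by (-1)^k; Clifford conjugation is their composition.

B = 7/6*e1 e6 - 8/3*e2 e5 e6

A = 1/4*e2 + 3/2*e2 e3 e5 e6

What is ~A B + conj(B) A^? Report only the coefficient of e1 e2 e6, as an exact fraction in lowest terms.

first term: 4*e3 + 2/3*e5 e6 - 7/24*e1 e2 e6 - 7/4*e1 e2 e3 e5
second term: -4*e3 - 2/3*e5 e6 - 7/24*e1 e2 e6 - 7/4*e1 e2 e3 e5
Answer: -7/12


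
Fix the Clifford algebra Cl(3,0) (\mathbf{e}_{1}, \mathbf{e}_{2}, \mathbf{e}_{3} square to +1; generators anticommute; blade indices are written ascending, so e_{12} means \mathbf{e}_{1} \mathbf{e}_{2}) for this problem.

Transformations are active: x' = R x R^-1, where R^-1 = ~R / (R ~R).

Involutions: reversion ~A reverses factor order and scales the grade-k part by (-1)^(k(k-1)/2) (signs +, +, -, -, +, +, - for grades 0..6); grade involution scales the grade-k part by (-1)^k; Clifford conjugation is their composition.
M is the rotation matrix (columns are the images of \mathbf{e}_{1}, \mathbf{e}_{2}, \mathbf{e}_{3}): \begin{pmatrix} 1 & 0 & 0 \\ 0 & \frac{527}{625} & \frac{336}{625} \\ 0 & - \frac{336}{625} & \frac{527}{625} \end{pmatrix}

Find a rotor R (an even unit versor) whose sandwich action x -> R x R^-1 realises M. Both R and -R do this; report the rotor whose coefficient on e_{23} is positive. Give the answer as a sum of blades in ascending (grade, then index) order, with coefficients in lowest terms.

Method: write R = a + b12*e_{12} + b13*e_{13} + b23*e_{23} with a^2 + b12^2 + b13^2 + b23^2 = 1 (so R^-1 = ~R). Expanding the columns R e_j ~R gives tr M = 4a^2 - 1 and, from the antisymmetric part, M21 - M12 = -4a*b12, M13 - M31 = 4a*b13, M32 - M23 = -4a*b23.
Here tr M = \frac{1679}{625}, so a^2 = (1 + tr M)/4 = \frac{576}{625} and a = ±\frac{24}{25}. Taking a = \frac{24}{25}: M21 - M12 = 0, M13 - M31 = 0, M32 - M23 = -\frac{672}{625}, giving b12 = 0, b13 = 0, b23 = \frac{7}{25}, i.e. R = \frac{24}{25} + \frac{7}{25} e_{23}.
Its e_{23} coefficient is already positive.
Answer: \frac{24}{25} + \frac{7}{25} e_{23}. Note: both R and -R realise this M (trace \frac{1679}{625}); the covering map identifies them, and the e_{23}-coefficient sign is the tie-breaker.


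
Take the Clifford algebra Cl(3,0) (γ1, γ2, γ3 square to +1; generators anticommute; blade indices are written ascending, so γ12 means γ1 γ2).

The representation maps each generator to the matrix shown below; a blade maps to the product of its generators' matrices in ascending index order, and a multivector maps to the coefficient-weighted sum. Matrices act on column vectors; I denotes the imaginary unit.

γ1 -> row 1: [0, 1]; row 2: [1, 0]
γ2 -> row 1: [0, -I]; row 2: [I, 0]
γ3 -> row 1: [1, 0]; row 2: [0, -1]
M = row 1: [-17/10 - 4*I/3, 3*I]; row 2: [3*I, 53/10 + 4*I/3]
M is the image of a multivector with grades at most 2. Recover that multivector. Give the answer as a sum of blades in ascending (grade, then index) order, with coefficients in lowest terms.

Method: 1, rho(γ1), rho(γ2), rho(γ3) form a trace-orthogonal basis of the 2x2 complex matrices (tr(X Y) = 2 if X = Y, else 0), so M = m0*1 + m1*rho(γ1) + m2*rho(γ2) + m3*rho(γ3) with m0 = tr(M)/2 = 9/5, m1 = tr(M rho(γ1))/2 = 3*I, m2 = tr(M rho(γ2))/2 = 0, m3 = tr(M rho(γ3))/2 = -7/2 - 4*I/3.
Multiplying table entries, the bivector images are rho(γ12) = I*rho(γ3), rho(γ13) = -I*rho(γ2), rho(γ23) = I*rho(γ1); with real blade coefficients the real parts of m0..m3 are the coefficients of 1, γ1, γ2, γ3 and the imaginary parts give the bivectors (γ23: Im m1, γ13: -Im m2, γ12: Im m3).
Answer: 9/5 - 7/2*γ3 - 4/3*γ12 + 3*γ23


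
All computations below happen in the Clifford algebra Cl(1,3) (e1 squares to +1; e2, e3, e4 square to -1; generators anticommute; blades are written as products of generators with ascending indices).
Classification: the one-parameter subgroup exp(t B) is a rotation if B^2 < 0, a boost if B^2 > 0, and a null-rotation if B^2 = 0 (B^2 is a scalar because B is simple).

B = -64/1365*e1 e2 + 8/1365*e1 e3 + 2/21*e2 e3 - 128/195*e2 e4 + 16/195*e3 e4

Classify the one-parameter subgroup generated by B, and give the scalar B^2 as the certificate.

B^2 term by term: the squares give (-64/1365)^2*(e1 e2)^2 + (8/1365)^2*(e1 e3)^2 + (2/21)^2*(e2 e3)^2 + (-128/195)^2*(e2 e4)^2 + (16/195)^2*(e3 e4)^2 = 4096/1863225*(+1) + 64/1863225*(+1) + 4/441*(-1) + 16384/38025*(-1) + 256/38025*(-1) = -4/9 (each basis 2-blade squares to minus the product of its generators' squares); cross terms between blades sharing an index anticommute and cancel; the commuting (index-disjoint) pairs give grade-4 terms 2*c*c'*(blade product), which cancel blade by blade — e1 e2 e3 e4: -2048/266175 + 2048/266175 = 0 — confirming B is simple. So B^2 = -4/9.
Answer: rotation, certificate B^2 = -4/9. Because -4/9 is invariant under every versor sandwich, the classification follows from its sign alone.


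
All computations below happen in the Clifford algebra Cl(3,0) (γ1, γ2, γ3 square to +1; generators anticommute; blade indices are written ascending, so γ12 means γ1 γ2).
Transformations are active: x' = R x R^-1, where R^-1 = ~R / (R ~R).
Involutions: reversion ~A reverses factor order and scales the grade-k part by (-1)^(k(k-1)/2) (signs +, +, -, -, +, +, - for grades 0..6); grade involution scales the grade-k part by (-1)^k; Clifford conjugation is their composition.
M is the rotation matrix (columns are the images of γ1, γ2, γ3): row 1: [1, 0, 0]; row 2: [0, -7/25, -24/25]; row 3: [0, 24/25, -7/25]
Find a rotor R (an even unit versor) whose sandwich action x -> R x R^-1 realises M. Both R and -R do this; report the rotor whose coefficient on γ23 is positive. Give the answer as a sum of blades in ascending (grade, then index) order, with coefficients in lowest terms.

Method: write R = a + b12*γ12 + b13*γ13 + b23*γ23 with a^2 + b12^2 + b13^2 + b23^2 = 1 (so R^-1 = ~R). Expanding the columns R e_j ~R gives tr M = 4a^2 - 1 and, from the antisymmetric part, M21 - M12 = -4a*b12, M13 - M31 = 4a*b13, M32 - M23 = -4a*b23.
Here tr M = 11/25, so a^2 = (1 + tr M)/4 = 9/25 and a = ±3/5. Taking a = 3/5: M21 - M12 = 0, M13 - M31 = 0, M32 - M23 = 48/25, giving b12 = 0, b13 = 0, b23 = -4/5, i.e. R = 3/5 - 4/5*γ23.
Its γ23 coefficient is negative, so report the other preimage -R.
Answer: -3/5 + 4/5*γ23. Why the constraint matters: R and -R act identically through the sandwich — M has trace 11/25 either way — so only the sign condition on γ23 picks one of the two preimages.
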